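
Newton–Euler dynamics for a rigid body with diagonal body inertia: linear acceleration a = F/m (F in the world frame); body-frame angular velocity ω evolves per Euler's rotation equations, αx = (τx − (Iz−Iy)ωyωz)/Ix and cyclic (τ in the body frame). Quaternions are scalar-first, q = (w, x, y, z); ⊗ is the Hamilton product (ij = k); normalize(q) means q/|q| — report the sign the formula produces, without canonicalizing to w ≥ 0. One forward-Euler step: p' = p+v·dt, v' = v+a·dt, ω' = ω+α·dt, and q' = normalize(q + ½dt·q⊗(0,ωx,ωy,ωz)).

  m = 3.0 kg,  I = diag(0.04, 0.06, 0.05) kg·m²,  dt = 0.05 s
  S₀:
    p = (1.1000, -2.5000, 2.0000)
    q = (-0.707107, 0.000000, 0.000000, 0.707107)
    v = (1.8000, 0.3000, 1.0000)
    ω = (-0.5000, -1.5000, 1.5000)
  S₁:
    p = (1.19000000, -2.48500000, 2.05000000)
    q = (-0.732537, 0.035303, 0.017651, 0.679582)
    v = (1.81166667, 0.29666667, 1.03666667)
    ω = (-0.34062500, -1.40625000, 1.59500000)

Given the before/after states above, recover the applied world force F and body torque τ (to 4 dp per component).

F = (0.7000, -0.2000, 2.2000)
τ = (0.1500, 0.1200, 0.1100)

Δω = ω₁−ω₀ = (0.15937500, 0.09375000, 0.09500000)
precession coupling = (0.0225, 0.0075, 0.0150)
τ = I·(Δω/dt) + ω₀×(Iω₀) = (0.1500, 0.1200, 0.1100)
Δv = v₁−v₀ = (0.01166667, -0.00333333, 0.03666667)
applied force F = (0.7000, -0.2000, 2.2000)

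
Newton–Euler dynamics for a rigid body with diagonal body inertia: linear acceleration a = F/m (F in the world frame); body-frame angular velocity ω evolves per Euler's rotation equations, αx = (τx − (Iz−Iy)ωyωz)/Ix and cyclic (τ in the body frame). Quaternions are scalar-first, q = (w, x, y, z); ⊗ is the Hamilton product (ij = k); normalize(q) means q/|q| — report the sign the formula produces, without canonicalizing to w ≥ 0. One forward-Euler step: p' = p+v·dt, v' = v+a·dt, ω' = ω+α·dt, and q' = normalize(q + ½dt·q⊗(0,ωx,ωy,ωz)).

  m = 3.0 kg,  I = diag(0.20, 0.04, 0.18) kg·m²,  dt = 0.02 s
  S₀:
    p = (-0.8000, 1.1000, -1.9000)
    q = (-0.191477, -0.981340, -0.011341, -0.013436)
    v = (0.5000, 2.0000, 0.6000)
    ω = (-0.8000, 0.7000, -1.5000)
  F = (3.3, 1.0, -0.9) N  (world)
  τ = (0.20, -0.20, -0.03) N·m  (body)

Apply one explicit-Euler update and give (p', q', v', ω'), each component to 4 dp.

p' = (-0.7900, 1.1400, -1.8880)
q' = (-0.1994, -0.9794, -0.0273, -0.0175)
v' = (0.5220, 2.0067, 0.5940)
ω' = (-0.7653, 0.5880, -1.5133)

a = F/m = (1.1000, 0.3333, -0.3000)
p + v·dt = (-0.7900, 1.1400, -1.8880)
v' = v + a·dt = (0.5220, 2.0067, 0.5940)
ω×(Iω) gyroscopic = (-0.1470, 0.0240, 0.0896)
α = I⁻¹(τ − ω×Iω) = (1.7350, -5.6000, -0.6644)
ω' = ω + α·dt = (-0.7653, 0.5880, -1.5133)
2q̇ = q⊗(0,ω) = (-0.7972873, 0.1795983, -1.5952951, -0.4087953)
updated quaternion q' = (-0.1994, -0.9794, -0.0273, -0.0175)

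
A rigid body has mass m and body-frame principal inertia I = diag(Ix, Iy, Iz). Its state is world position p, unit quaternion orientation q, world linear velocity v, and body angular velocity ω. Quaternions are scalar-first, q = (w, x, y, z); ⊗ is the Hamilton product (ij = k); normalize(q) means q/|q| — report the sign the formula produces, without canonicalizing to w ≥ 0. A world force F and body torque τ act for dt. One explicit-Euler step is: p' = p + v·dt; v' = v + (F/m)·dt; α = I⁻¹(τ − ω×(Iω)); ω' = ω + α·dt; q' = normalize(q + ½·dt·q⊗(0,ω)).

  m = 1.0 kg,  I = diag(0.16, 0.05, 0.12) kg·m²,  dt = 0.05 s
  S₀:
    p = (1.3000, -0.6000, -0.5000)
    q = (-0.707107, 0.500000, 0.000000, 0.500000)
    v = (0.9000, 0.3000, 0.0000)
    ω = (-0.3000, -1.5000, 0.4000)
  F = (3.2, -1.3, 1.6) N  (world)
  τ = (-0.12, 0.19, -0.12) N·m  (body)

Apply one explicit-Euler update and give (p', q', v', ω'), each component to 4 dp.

(τ − ω×Iω)/I = (-0.4875, 3.8960, -0.5875)
ω + α·dt = (-0.3244, -1.3052, 0.3706)
Hamilton product q⊗(0,ω) = (-0.0500000, 0.9621321, 0.7106605, -1.0328428)
q + ½dt·q⊗(0,ω), renormalized = (-0.7078, 0.5236, 0.0178, 0.4738)
a = F/m = (3.2000, -1.3000, 1.6000)
p + v·dt = (1.3450, -0.5850, -0.5000)
v' = v + a·dt = (1.0600, 0.2350, 0.0800)

p' = (1.3450, -0.5850, -0.5000)
q' = (-0.7078, 0.5236, 0.0178, 0.4738)
v' = (1.0600, 0.2350, 0.0800)
ω' = (-0.3244, -1.3052, 0.3706)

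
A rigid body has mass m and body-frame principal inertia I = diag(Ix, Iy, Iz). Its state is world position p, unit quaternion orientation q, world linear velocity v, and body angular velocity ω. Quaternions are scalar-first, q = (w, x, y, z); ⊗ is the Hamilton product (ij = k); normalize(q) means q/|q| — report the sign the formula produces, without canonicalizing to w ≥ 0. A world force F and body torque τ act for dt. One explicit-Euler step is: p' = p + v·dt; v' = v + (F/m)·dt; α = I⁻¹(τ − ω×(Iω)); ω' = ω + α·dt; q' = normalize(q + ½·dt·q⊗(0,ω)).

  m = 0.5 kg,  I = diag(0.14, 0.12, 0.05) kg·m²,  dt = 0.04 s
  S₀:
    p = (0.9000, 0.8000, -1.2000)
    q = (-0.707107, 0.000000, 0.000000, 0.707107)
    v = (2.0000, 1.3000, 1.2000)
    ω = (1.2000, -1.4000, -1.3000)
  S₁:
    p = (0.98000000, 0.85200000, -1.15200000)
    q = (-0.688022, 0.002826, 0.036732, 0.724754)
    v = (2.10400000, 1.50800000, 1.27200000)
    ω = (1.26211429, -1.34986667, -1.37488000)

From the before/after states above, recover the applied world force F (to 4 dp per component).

Δv = v₁−v₀ = (0.10400000, 0.20800000, 0.07200000)
m·(v₁−v₀)/dt = (1.3000, 2.6000, 0.9000)

F = (1.3000, 2.6000, 0.9000)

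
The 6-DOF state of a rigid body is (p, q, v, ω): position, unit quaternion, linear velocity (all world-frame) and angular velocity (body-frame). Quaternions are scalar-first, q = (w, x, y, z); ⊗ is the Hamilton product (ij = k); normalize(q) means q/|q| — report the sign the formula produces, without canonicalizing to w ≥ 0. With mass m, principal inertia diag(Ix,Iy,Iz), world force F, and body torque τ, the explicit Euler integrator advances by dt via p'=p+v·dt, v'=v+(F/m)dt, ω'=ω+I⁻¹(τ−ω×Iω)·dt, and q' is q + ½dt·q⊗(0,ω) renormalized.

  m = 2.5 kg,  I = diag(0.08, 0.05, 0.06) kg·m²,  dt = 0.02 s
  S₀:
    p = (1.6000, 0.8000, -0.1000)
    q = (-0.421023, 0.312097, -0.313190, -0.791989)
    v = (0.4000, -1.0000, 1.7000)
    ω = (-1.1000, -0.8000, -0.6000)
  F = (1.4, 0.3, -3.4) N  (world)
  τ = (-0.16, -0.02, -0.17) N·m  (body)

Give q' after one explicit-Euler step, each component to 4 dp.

q⊗(0,ω) = (-0.3824387, 0.0174481, 1.3952645, -0.3415728)
q' = normalize(q + ½dt·q⊗(0,ω)) = (-0.4248, 0.3122, -0.2992, -0.7953)

q' = (-0.4248, 0.3122, -0.2992, -0.7953)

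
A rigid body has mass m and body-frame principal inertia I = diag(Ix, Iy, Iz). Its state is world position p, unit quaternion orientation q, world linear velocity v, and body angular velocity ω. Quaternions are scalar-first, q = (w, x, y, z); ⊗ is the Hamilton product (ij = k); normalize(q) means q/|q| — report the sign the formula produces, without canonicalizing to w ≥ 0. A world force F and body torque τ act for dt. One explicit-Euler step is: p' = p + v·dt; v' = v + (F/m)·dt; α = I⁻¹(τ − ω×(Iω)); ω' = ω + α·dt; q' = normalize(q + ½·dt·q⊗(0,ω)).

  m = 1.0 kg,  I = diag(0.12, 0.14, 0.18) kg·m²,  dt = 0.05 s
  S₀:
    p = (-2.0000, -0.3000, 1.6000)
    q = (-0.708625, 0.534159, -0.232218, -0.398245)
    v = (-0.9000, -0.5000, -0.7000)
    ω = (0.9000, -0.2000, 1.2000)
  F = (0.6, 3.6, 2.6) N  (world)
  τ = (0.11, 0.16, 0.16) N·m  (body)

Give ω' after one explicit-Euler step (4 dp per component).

ω×(Iω) gyroscopic = (-0.0096, -0.0648, -0.0036)
angular accel α = (0.9967, 1.6057, 0.9089)
new body rate ω' = (0.9498, -0.1197, 1.2454)

ω' = (0.9498, -0.1197, 1.2454)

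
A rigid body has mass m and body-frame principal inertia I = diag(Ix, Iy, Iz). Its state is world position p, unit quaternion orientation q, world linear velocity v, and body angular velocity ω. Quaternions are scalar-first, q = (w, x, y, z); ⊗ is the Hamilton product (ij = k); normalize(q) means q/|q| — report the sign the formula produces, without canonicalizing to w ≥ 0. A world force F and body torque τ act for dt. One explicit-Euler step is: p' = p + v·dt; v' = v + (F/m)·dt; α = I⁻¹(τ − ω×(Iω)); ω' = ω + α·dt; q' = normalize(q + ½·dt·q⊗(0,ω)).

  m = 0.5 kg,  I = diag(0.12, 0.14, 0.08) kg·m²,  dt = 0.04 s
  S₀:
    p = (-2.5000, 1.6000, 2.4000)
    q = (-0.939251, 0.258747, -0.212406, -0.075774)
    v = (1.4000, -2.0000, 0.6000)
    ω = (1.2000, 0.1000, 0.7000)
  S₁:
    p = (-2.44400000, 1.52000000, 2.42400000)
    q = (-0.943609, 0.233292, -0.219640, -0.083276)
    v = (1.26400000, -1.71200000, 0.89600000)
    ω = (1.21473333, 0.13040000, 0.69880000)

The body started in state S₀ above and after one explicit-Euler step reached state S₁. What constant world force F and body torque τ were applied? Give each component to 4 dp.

F = (-1.7000, 3.6000, 3.7000)
τ = (0.0400, 0.1400, 0.0000)

Δω = ω₁−ω₀ = (0.01473333, 0.03040000, -0.00120000)
ω₀×(Iω₀) = (-0.0042, 0.0336, 0.0024)
τ = I·(Δω/dt) + ω₀×(Iω₀) = (0.0400, 0.1400, 0.0000)
velocity change Δv = (-0.13600000, 0.28800000, 0.29600000)
applied force F = (-1.7000, 3.6000, 3.7000)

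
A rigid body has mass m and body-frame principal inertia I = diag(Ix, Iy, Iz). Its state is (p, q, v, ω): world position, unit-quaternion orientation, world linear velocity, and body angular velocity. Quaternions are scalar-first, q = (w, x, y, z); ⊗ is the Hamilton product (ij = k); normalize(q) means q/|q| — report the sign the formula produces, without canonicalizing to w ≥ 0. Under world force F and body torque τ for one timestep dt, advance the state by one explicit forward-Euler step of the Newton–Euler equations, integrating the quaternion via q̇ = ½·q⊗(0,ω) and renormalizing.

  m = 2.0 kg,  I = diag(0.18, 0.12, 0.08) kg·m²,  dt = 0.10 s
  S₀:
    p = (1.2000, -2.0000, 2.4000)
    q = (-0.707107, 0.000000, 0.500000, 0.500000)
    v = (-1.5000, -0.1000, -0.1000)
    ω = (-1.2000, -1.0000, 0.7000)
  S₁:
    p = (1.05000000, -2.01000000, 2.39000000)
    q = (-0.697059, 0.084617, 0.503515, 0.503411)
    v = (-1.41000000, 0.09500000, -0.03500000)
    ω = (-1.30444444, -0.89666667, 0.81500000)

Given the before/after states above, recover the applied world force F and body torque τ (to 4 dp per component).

F = (1.8000, 3.9000, 1.3000)
τ = (-0.1600, 0.0400, 0.0200)

ω₁ − ω₀ = (-0.10444444, 0.10333333, 0.11500000)
I·α + gyro = (-0.1600, 0.0400, 0.0200)
Δv = v₁−v₀ = (0.09000000, 0.19500000, 0.06500000)
applied force F = (1.8000, 3.9000, 1.3000)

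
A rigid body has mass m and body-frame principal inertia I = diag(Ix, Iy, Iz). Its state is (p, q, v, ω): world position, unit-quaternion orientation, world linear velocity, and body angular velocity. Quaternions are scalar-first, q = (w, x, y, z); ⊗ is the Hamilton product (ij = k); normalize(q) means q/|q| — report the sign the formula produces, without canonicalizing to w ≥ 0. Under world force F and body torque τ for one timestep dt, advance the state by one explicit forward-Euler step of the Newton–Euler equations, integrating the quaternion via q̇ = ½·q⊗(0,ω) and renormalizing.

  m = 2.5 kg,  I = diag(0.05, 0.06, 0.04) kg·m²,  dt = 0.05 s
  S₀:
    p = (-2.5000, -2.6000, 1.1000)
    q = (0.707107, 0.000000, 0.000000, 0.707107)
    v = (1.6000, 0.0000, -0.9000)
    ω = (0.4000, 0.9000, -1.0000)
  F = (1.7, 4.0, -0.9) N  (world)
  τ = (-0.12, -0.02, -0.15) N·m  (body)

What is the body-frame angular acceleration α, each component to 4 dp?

gyro term ω×Iω = (0.0180, -0.0040, 0.0036)
α = I⁻¹(τ − ω×Iω) = (-2.7600, -0.2667, -3.8400)

α = (-2.7600, -0.2667, -3.8400)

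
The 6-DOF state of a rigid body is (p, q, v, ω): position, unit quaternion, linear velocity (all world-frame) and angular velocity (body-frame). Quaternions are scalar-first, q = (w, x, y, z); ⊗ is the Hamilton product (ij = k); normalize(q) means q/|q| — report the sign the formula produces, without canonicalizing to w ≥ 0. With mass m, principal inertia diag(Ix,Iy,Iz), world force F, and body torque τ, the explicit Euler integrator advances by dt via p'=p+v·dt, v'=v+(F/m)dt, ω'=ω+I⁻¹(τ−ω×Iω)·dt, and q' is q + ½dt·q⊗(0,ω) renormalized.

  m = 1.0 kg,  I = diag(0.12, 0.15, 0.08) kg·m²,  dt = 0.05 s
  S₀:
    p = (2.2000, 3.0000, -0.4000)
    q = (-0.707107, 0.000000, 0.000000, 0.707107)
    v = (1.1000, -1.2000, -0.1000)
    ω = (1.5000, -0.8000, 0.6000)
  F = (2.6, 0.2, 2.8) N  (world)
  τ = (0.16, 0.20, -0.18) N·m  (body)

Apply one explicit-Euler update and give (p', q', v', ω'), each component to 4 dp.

p' = (2.2550, 2.9400, -0.4050)
q' = (-0.7170, -0.0124, 0.0406, 0.6958)
v' = (1.2300, -1.1900, 0.0400)
ω' = (1.5527, -0.7453, 0.5100)

precession coupling ω×(Iω) = (0.0336, 0.0360, -0.0360)
α = I⁻¹(τ − ω×Iω) = (1.0533, 1.0933, -1.8000)
new body rate ω' = (1.5527, -0.7453, 0.5100)
q⊗(0,ω) = (-0.4242642, -0.4949749, 1.6263461, -0.4242642)
updated quaternion q' = (-0.7170, -0.0124, 0.0406, 0.6958)
linear accel F/m = (2.6000, 0.2000, 2.8000)
p + v·dt = (2.2550, 2.9400, -0.4050)
new velocity v' = (1.2300, -1.1900, 0.0400)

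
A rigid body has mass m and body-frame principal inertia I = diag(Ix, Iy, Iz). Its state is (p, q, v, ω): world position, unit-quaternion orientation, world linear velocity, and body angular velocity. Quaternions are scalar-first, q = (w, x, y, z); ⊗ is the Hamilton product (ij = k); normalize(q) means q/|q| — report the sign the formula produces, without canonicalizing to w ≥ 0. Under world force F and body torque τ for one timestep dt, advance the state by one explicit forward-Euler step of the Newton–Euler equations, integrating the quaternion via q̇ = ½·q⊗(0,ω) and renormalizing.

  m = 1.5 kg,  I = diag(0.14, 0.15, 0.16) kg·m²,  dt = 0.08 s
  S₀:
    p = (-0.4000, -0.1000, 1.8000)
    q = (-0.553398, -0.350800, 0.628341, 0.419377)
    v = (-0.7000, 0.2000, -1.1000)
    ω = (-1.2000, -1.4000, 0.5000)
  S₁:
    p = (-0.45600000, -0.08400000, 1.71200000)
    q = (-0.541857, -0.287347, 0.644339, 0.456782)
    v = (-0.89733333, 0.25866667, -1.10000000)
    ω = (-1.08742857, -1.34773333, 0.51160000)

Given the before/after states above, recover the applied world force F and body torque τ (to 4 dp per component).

v₁ − v₀ = (-0.19733333, 0.05866667, 0.00000000)
m·(v₁−v₀)/dt = (-3.7000, 1.1000, 0.0000)
rate change Δω = (0.11257143, 0.05226667, 0.01160000)
ω₀×(Iω₀) = (-0.0070, 0.0120, 0.0168)
τ = I·(Δω/dt) + ω₀×(Iω₀) = (0.1900, 0.1100, 0.0400)

F = (-3.7000, 1.1000, 0.0000)
τ = (0.1900, 0.1100, 0.0400)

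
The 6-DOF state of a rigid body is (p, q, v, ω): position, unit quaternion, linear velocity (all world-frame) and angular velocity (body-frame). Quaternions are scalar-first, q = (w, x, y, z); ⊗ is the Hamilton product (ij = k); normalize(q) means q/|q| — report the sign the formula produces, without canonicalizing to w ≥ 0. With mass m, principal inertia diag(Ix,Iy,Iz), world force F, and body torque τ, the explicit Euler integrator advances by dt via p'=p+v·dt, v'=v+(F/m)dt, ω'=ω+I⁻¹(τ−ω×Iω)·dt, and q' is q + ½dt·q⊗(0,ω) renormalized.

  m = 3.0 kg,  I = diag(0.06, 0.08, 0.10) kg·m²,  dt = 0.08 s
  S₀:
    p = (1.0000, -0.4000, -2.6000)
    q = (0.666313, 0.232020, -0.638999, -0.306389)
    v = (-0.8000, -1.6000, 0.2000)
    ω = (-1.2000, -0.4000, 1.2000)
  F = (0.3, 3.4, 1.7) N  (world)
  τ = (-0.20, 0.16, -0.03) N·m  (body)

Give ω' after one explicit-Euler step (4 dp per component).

α = I⁻¹(τ − ω×Iω) = (-3.1733, 1.2800, -0.3960)
ω' = ω + α·dt = (-1.4539, -0.2976, 1.1683)

ω' = (-1.4539, -0.2976, 1.1683)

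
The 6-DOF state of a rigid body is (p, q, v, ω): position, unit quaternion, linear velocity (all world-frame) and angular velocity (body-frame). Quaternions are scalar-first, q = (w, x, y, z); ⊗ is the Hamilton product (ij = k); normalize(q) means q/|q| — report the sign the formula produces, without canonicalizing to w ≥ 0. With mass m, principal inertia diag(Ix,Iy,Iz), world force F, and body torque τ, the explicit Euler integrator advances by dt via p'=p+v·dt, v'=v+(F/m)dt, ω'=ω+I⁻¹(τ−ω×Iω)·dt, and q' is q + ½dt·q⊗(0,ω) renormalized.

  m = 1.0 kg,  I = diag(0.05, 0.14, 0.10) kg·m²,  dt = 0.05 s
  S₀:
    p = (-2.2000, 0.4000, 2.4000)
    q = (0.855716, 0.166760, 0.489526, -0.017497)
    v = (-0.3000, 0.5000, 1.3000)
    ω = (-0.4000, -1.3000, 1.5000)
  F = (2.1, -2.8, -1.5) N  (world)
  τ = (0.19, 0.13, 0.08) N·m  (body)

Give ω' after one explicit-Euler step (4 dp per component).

angular accel α = (2.2400, 0.7143, 0.3320)
ω + α·dt = (-0.2880, -1.2643, 1.5166)

ω' = (-0.2880, -1.2643, 1.5166)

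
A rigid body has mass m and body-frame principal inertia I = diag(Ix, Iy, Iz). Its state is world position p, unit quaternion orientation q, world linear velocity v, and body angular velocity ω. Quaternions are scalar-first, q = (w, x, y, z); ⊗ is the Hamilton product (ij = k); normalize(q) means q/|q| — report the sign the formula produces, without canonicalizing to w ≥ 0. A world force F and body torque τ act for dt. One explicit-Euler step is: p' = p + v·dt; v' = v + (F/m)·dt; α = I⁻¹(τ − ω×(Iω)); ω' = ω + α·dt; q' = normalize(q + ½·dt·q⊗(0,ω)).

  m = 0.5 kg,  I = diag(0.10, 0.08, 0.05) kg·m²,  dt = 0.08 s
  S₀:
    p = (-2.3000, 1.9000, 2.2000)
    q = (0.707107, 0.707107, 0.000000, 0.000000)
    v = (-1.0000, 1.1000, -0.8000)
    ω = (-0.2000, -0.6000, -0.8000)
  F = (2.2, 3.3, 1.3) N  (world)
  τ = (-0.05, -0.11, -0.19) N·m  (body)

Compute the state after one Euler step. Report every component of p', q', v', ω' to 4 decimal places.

(τ − ω×Iω)/I = (-0.3560, -1.4750, -3.7520)
new body rate ω' = (-0.2285, -0.7180, -1.1002)
Hamilton product q⊗(0,ω) = (0.1414214, -0.1414214, 0.1414214, -0.9899498)
q' = normalize(q + ½dt·q⊗(0,ω)) = (0.7122, 0.7009, 0.0057, -0.0396)
new position p' = (-2.3800, 1.9880, 2.1360)
new velocity v' = (-0.6480, 1.6280, -0.5920)

p' = (-2.3800, 1.9880, 2.1360)
q' = (0.7122, 0.7009, 0.0057, -0.0396)
v' = (-0.6480, 1.6280, -0.5920)
ω' = (-0.2285, -0.7180, -1.1002)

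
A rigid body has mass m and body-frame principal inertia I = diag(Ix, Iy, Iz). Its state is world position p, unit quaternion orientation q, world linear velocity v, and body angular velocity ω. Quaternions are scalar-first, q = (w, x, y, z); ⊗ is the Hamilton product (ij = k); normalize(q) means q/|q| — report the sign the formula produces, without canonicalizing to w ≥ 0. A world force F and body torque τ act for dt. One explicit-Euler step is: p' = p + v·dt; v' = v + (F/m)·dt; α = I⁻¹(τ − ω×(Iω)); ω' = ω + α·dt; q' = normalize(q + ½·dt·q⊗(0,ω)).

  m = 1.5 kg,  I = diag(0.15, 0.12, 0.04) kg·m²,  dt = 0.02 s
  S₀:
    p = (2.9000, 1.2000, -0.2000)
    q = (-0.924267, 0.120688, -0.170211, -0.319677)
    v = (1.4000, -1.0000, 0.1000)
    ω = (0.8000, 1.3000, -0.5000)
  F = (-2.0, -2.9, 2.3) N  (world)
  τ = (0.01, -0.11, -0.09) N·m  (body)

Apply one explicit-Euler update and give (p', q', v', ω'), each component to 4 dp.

p' = (2.9280, 1.1800, -0.1980)
q' = (-0.9245, 0.1183, -0.1842, -0.3121)
v' = (1.3733, -1.0387, 0.1307)
ω' = (0.7944, 1.2890, -0.5294)

precession coupling ω×(Iω) = (0.0520, -0.0440, -0.0312)
α = I⁻¹(τ − ω×Iω) = (-0.2800, -0.5500, -1.4700)
new body rate ω' = (0.7944, 1.2890, -0.5294)
q⊗(0,ω) = (-0.0351146, -0.2387280, -1.3969447, 0.7551967)
q' = normalize(q + ½dt·q⊗(0,ω)) = (-0.9245, 0.1183, -0.1842, -0.3121)
p' = p + v·dt = (2.9280, 1.1800, -0.1980)
v + (F/m)dt = (1.3733, -1.0387, 0.1307)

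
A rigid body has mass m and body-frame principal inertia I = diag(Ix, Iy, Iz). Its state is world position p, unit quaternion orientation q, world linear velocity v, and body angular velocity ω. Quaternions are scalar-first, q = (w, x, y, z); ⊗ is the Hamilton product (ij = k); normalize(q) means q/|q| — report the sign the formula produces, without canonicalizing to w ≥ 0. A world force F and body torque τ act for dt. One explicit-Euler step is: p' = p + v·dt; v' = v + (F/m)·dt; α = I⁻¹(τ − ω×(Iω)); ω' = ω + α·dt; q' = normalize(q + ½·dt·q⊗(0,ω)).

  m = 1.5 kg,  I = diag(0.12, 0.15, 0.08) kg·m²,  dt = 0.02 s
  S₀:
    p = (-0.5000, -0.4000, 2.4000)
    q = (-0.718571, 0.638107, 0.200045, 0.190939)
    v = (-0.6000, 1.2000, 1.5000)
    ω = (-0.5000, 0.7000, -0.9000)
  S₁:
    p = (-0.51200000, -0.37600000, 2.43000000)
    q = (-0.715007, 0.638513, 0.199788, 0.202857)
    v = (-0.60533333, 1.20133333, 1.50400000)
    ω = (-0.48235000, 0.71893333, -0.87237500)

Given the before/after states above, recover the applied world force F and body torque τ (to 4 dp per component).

F = (-0.4000, 0.1000, 0.3000)
τ = (0.1500, 0.1600, 0.1000)

v₁ − v₀ = (-0.00533333, 0.00133333, 0.00400000)
applied force F = (-0.4000, 0.1000, 0.3000)
Δω = ω₁−ω₀ = (0.01765000, 0.01893333, 0.02762500)
gyro term ω₀×Iω₀ = (0.0441, 0.0180, -0.0105)
τ = I·(Δω/dt) + ω₀×(Iω₀) = (0.1500, 0.1600, 0.1000)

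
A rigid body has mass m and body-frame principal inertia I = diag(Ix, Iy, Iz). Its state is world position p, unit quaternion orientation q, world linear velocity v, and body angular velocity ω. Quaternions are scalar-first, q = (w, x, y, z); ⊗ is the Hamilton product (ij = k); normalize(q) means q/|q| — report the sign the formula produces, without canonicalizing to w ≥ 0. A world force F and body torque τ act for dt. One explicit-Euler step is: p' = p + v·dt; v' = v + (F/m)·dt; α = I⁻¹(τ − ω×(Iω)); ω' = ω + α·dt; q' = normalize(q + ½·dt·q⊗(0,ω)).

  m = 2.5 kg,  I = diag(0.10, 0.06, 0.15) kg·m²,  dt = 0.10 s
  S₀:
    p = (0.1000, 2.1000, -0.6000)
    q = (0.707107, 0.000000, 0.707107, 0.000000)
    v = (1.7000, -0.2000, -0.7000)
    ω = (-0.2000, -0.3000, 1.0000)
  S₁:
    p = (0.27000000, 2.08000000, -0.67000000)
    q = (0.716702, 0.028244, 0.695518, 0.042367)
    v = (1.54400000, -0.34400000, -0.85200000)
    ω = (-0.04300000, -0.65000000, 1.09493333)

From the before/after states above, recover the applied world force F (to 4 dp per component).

velocity change Δv = (-0.15600000, -0.14400000, -0.15200000)
applied force F = (-3.9000, -3.6000, -3.8000)

F = (-3.9000, -3.6000, -3.8000)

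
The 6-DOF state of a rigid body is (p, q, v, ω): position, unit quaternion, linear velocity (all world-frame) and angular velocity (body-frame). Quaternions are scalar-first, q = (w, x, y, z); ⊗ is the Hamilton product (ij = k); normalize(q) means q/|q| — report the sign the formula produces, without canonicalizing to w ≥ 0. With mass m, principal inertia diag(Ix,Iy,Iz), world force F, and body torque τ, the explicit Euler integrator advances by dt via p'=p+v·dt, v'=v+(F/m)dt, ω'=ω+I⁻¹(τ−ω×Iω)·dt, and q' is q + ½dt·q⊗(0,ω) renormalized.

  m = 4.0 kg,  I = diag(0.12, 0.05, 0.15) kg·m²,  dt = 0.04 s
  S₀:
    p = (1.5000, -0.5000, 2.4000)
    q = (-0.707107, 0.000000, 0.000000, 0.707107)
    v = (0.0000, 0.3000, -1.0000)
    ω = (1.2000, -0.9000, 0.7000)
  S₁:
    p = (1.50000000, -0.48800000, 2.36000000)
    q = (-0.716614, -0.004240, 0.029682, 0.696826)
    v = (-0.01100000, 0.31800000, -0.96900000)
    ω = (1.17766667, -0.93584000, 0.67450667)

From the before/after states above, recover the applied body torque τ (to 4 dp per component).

Δω = ω₁−ω₀ = (-0.02233333, -0.03584000, -0.02549333)
I·α + gyro = (-0.1300, -0.0700, -0.0200)

τ = (-0.1300, -0.0700, -0.0200)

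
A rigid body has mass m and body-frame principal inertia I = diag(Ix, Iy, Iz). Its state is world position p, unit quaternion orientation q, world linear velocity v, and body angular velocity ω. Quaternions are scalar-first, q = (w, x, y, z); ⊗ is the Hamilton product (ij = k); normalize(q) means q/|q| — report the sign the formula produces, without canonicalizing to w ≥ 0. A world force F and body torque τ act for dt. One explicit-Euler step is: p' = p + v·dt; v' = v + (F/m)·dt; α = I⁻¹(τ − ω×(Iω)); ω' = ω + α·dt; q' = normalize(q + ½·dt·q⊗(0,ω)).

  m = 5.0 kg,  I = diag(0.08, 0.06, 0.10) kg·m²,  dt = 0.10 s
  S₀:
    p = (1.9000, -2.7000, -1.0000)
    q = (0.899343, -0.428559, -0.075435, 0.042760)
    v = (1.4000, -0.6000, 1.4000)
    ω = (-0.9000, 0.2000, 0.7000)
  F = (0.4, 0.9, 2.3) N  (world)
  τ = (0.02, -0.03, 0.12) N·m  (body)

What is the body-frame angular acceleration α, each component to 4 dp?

α = (0.1800, -0.7100, 1.1640)

ω×(Iω) gyroscopic = (0.0056, 0.0126, 0.0036)
α = I⁻¹(τ − ω×Iω) = (0.1800, -0.7100, 1.1640)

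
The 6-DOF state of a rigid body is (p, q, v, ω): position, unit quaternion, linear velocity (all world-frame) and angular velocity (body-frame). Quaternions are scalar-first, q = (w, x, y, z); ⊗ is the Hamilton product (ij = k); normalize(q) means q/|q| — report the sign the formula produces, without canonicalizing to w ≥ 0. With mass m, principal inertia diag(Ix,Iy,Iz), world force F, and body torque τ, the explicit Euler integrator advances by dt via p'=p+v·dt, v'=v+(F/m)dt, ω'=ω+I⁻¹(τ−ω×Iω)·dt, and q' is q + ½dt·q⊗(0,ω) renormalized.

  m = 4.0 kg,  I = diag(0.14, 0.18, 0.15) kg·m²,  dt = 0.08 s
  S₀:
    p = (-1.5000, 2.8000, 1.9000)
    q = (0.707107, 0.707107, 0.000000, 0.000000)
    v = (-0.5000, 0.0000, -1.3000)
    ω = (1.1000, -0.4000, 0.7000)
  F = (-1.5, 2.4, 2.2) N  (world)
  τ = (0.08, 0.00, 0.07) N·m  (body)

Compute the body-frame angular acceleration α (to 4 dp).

α = (0.5114, 0.0428, 0.5840)

gyro term ω×Iω = (0.0084, -0.0077, -0.0176)
α = I⁻¹(τ − ω×Iω) = (0.5114, 0.0428, 0.5840)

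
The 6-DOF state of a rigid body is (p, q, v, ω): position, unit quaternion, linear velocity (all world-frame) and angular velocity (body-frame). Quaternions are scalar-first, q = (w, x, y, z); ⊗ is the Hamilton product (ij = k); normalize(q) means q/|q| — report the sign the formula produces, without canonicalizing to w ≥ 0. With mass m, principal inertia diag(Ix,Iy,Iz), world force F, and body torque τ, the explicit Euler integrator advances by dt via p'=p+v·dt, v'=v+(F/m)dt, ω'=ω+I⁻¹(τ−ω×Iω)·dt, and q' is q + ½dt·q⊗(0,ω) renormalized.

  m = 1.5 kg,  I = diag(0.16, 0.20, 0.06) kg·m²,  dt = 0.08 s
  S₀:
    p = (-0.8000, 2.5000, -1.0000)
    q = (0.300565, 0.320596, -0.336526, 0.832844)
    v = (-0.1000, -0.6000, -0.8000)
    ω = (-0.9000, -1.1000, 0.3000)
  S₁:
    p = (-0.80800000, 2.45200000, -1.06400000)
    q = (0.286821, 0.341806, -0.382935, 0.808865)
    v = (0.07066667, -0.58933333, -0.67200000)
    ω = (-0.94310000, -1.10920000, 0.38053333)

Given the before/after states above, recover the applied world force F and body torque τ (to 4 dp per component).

F = (3.2000, 0.2000, 2.4000)
τ = (-0.0400, -0.0500, 0.1000)

Δω = ω₁−ω₀ = (-0.04310000, -0.00920000, 0.08053333)
gyro term ω₀×Iω₀ = (0.0462, -0.0270, 0.0396)
τ = I·(Δω/dt) + ω₀×(Iω₀) = (-0.0400, -0.0500, 0.1000)
Δv = v₁−v₀ = (0.17066667, 0.01066667, 0.12800000)
m·(v₁−v₀)/dt = (3.2000, 0.2000, 2.4000)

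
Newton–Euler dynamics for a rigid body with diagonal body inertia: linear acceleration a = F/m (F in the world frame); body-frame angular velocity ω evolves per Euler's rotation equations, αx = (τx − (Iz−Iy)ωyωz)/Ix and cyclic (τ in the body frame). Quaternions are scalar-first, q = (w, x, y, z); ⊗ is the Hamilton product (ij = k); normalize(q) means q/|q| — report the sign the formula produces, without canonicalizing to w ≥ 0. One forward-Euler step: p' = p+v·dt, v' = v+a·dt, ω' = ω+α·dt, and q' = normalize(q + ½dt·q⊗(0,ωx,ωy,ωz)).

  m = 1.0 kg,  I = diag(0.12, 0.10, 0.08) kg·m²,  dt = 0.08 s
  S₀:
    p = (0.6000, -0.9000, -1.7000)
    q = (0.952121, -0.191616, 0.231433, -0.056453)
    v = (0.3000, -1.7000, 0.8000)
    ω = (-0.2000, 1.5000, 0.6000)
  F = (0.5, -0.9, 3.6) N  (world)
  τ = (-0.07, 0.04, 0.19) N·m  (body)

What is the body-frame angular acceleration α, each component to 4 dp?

gyro term ω×Iω = (-0.0180, -0.0048, 0.0060)
angular accel α = (-0.4333, 0.4480, 2.3000)

α = (-0.4333, 0.4480, 2.3000)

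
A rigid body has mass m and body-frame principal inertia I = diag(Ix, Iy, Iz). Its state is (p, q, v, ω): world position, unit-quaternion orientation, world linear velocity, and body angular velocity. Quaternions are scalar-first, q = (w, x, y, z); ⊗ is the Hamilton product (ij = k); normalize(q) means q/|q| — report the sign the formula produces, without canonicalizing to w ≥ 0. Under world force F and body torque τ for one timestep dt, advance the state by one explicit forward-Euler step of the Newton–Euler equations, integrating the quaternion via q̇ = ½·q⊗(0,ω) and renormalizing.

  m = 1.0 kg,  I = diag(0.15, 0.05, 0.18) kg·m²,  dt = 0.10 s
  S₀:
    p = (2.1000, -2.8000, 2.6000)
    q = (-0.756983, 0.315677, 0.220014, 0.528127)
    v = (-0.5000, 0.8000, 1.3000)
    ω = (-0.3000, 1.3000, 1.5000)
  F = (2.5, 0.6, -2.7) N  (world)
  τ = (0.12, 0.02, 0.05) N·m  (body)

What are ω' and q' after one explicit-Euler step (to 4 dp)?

ω' = (-0.3890, 1.3130, 1.5061)
q' = (-0.8021, 0.3077, 0.1385, 0.4927)

gyro term ω×Iω = (0.2535, 0.0135, 0.0390)
(τ − ω×Iω)/I = (-0.8900, 0.1300, 0.0611)
new body rate ω' = (-0.3890, 1.3130, 1.5061)
Hamilton product q⊗(0,ω) = (-0.9835056, -0.1294492, -1.6160315, -0.6590902)
q' = normalize(q + ½dt·q⊗(0,ω)) = (-0.8021, 0.3077, 0.1385, 0.4927)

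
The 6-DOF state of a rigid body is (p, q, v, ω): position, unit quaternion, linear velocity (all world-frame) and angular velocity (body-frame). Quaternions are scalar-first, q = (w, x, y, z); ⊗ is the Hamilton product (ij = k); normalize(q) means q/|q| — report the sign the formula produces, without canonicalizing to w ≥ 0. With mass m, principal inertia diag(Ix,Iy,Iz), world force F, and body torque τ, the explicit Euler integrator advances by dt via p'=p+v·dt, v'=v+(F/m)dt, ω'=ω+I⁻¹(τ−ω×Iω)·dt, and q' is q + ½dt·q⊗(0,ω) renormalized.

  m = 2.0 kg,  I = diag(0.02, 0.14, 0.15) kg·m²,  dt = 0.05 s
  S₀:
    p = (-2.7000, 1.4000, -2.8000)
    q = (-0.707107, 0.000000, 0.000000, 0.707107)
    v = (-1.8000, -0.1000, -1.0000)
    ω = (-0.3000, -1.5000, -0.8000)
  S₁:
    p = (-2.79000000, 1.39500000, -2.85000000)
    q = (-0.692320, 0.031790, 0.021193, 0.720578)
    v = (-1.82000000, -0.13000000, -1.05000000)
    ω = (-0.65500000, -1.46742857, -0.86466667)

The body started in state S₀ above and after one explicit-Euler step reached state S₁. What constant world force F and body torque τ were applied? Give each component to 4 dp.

F = (-0.8000, -1.2000, -2.0000)
τ = (-0.1300, 0.0600, -0.1400)

velocity change Δv = (-0.02000000, -0.03000000, -0.05000000)
F = m·Δv/dt = (-0.8000, -1.2000, -2.0000)
ω₁ − ω₀ = (-0.35500000, 0.03257143, -0.06466667)
τ = I·(Δω/dt) + ω₀×(Iω₀) = (-0.1300, 0.0600, -0.1400)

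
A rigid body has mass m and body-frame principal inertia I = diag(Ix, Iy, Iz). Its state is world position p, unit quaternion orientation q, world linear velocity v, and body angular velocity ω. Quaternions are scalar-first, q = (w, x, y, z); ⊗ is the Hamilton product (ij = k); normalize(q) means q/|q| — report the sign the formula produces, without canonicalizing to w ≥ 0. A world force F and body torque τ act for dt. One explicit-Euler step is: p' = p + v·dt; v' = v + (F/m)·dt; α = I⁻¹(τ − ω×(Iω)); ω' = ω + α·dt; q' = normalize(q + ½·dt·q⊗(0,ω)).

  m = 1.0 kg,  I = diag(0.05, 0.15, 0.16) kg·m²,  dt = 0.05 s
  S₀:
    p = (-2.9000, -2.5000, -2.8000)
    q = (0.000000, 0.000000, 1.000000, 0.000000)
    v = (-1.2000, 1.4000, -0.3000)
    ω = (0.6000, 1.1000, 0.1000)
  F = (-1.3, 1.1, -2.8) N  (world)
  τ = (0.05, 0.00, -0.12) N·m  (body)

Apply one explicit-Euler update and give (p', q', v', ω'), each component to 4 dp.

a = F/m = (-1.3000, 1.1000, -2.8000)
p' = p + v·dt = (-2.9600, -2.4300, -2.8150)
new velocity v' = (-1.2650, 1.4550, -0.4400)
ω×(Iω) gyroscopic = (0.0011, -0.0066, 0.0660)
angular accel α = (0.9780, 0.0440, -1.1625)
new body rate ω' = (0.6489, 1.1022, 0.0419)
q⊗(0,ω) = (-1.1000000, 0.1000000, 0.0000000, -0.6000000)
q + ½dt·q⊗(0,ω), renormalized = (-0.0275, 0.0025, 0.9995, -0.0150)

p' = (-2.9600, -2.4300, -2.8150)
q' = (-0.0275, 0.0025, 0.9995, -0.0150)
v' = (-1.2650, 1.4550, -0.4400)
ω' = (0.6489, 1.1022, 0.0419)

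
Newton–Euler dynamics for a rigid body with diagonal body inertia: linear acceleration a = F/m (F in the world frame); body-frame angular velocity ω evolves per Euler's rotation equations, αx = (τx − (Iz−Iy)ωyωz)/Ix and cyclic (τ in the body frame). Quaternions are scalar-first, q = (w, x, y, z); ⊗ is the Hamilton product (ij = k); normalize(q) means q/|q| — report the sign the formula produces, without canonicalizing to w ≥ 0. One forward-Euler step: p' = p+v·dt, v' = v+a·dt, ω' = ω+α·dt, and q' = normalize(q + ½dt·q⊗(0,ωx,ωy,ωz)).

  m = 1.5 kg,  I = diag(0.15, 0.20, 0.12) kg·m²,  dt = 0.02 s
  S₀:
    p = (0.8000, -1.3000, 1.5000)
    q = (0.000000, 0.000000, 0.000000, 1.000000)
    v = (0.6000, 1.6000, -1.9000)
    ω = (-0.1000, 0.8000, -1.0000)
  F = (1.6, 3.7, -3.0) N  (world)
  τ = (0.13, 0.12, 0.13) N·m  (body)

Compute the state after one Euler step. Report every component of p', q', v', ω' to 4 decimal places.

precession coupling ω×(Iω) = (0.0640, 0.0030, -0.0040)
(τ − ω×Iω)/I = (0.4400, 0.5850, 1.1167)
new body rate ω' = (-0.0912, 0.8117, -0.9777)
q⊗(0,ω) = (1.0000000, -0.8000000, -0.1000000, 0.0000000)
updated quaternion q' = (0.0100, -0.0080, -0.0010, 0.9999)
a = F/m = (1.0667, 2.4667, -2.0000)
p + v·dt = (0.8120, -1.2680, 1.4620)
v + (F/m)dt = (0.6213, 1.6493, -1.9400)

p' = (0.8120, -1.2680, 1.4620)
q' = (0.0100, -0.0080, -0.0010, 0.9999)
v' = (0.6213, 1.6493, -1.9400)
ω' = (-0.0912, 0.8117, -0.9777)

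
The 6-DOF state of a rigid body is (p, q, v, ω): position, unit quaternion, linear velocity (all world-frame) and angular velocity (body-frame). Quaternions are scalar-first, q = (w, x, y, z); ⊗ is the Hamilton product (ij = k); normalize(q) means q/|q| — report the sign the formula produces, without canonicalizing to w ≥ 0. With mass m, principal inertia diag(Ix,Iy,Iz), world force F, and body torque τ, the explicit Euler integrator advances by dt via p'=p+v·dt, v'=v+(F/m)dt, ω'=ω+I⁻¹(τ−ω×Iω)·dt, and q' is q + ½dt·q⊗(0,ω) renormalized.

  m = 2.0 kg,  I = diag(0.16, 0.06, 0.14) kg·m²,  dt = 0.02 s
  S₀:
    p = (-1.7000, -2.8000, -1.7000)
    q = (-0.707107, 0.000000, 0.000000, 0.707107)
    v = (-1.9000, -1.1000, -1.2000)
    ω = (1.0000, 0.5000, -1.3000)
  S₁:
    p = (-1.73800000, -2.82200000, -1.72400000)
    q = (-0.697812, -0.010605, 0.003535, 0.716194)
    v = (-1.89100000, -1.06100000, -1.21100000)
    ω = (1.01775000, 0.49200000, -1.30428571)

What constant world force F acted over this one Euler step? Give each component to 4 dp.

F = (0.9000, 3.9000, -1.1000)

Δv = v₁−v₀ = (0.00900000, 0.03900000, -0.01100000)
applied force F = (0.9000, 3.9000, -1.1000)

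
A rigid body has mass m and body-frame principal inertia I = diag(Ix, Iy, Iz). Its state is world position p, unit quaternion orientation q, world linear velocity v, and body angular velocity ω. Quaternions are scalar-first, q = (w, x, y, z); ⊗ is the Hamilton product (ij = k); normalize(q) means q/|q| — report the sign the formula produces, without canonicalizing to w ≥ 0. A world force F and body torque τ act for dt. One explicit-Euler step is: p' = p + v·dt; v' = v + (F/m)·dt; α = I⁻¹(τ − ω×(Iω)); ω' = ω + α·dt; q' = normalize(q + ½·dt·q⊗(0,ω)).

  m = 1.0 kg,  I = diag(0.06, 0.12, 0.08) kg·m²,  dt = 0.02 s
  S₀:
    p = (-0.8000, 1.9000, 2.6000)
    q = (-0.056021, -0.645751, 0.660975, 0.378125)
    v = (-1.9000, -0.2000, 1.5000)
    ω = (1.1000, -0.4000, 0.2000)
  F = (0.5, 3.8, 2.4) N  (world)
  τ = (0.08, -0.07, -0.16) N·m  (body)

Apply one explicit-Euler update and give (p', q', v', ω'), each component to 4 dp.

linear accel F/m = (0.5000, 3.8000, 2.4000)
p + v·dt = (-0.8380, 1.8960, 2.6300)
new velocity v' = (-1.8900, -0.1240, 1.5480)
precession coupling ω×(Iω) = (0.0032, -0.0044, -0.0264)
(τ − ω×Iω)/I = (1.2800, -0.5467, -1.6700)
ω + α·dt = (1.1256, -0.4109, 0.1666)
q⊗(0,ω) = (0.8990911, 0.2218219, 0.5674961, -0.4799763)
q' = normalize(q + ½dt·q⊗(0,ω)) = (-0.0470, -0.6435, 0.6666, 0.3733)

p' = (-0.8380, 1.8960, 2.6300)
q' = (-0.0470, -0.6435, 0.6666, 0.3733)
v' = (-1.8900, -0.1240, 1.5480)
ω' = (1.1256, -0.4109, 0.1666)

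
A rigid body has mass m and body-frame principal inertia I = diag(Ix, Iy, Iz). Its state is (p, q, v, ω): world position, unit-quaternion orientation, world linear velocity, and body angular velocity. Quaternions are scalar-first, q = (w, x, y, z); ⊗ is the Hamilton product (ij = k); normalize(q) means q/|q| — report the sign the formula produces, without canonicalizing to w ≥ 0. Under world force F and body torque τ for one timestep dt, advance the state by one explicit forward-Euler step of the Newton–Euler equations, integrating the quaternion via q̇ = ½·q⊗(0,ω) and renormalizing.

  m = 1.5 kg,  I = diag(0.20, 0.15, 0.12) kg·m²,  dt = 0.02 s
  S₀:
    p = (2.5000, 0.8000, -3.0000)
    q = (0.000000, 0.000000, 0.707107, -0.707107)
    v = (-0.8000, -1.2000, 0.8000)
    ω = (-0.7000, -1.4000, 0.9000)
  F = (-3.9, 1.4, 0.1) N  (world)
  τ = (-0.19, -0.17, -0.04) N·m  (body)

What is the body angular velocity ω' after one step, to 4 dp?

ω' = (-0.7228, -1.4159, 0.9015)

α = I⁻¹(τ − ω×Iω) = (-1.1390, -0.7973, 0.0750)
ω' = ω + α·dt = (-0.7228, -1.4159, 0.9015)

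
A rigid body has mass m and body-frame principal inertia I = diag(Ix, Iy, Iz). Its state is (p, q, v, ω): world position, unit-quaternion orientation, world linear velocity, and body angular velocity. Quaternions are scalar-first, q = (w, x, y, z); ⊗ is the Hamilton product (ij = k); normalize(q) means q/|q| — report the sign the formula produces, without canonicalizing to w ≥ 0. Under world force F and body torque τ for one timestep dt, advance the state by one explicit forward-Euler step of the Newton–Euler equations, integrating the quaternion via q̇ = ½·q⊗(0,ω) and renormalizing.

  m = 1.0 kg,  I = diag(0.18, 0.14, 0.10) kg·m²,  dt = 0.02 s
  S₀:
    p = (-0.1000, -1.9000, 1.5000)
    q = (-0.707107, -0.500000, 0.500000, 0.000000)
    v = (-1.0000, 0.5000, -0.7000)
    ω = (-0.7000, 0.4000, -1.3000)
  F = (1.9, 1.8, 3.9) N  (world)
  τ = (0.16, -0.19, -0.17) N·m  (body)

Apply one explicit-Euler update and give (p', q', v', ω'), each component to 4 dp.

a = F/m = (1.9000, 1.8000, 3.9000)
p' = p + v·dt = (-0.1200, -1.8900, 1.4860)
new velocity v' = (-0.9620, 0.5360, -0.6220)
(τ − ω×Iω)/I = (0.7733, -1.8771, -1.8120)
new body rate ω' = (-0.6845, 0.3625, -1.3362)
q⊗(0,ω) = (-0.5500000, -0.1550251, -0.9328428, 1.0692391)
q' = normalize(q + ½dt·q⊗(0,ω)) = (-0.7125, -0.5015, 0.4906, 0.0107)

p' = (-0.1200, -1.8900, 1.4860)
q' = (-0.7125, -0.5015, 0.4906, 0.0107)
v' = (-0.9620, 0.5360, -0.6220)
ω' = (-0.6845, 0.3625, -1.3362)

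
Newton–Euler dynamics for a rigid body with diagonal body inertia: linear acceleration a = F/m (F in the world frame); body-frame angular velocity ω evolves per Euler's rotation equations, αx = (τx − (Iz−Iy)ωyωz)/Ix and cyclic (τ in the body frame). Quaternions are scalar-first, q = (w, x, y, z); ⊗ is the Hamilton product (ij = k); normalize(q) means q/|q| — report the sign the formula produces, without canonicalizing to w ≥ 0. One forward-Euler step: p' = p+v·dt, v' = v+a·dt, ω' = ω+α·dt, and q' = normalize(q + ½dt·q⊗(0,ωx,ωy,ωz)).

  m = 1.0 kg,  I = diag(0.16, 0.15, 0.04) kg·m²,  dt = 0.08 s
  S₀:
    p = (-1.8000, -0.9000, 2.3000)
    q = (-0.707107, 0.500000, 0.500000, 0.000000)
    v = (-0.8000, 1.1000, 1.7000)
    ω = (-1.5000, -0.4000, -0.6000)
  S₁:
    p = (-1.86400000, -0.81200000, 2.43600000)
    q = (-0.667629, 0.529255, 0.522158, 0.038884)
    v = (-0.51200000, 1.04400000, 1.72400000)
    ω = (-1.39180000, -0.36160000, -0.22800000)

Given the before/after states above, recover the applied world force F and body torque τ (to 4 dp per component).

v₁ − v₀ = (0.28800000, -0.05600000, 0.02400000)
applied force F = (3.6000, -0.7000, 0.3000)
Δω = ω₁−ω₀ = (0.10820000, 0.03840000, 0.37200000)
precession coupling = (-0.0264, 0.1080, -0.0060)
applied torque τ = (0.1900, 0.1800, 0.1800)

F = (3.6000, -0.7000, 0.3000)
τ = (0.1900, 0.1800, 0.1800)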